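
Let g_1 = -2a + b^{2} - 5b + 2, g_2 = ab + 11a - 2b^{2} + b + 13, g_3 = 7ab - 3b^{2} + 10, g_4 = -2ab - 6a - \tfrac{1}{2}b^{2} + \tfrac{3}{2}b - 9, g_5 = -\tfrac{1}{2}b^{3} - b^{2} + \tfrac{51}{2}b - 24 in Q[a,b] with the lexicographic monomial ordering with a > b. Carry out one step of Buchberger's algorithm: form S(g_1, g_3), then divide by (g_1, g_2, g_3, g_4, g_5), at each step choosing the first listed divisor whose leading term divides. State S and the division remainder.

lcm(LM(g_1), LM(g_3)) = ab.
S = (lcm/LT(g_1))·g_1 − (lcm/LT(g_3))·g_3 = -\tfrac{1}{2}b^{3} + \tfrac{41}{14}b^{2} - b - \tfrac{10}{7}.
Reduce S modulo (g_1, g_2, g_3, g_4, g_5) in that order:
  leading term b^{3}: subtract (1)·g_5 from -\tfrac{1}{2}b^{3} + \tfrac{41}{14}b^{2} - b - \tfrac{10}{7} → \tfrac{55}{14}b^{2} - \tfrac{53}{2}b + \tfrac{158}{7}
  leading term b^{2}: no divisor's leading term divides it; move \tfrac{55}{14}b^{2} to the remainder.
  leading term b: no divisor's leading term divides it; move -\tfrac{53}{2}b to the remainder.
  leading term 1: no divisor's leading term divides it; move \tfrac{158}{7} to the remainder.
The remainder \tfrac{55}{14}b^{2} - \tfrac{53}{2}b + \tfrac{158}{7} is nonzero, so it would be added as the next basis element.

S(g_1, g_3) = -\tfrac{1}{2}b^{3} + \tfrac{41}{14}b^{2} - b - \tfrac{10}{7}; remainder on division = \tfrac{55}{14}b^{2} - \tfrac{53}{2}b + \tfrac{158}{7}.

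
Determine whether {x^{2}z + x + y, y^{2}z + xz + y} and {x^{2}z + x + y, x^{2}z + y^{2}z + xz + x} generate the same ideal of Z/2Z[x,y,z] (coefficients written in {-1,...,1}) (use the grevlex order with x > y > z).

Yes, the ideals are equal.

Two ideals are equal iff their reduced Gröbner bases coincide (the reduced basis is unique for a fixed ordering).
Buchberger on the first generating set:
f_1 = x^{2}z + x + y, LT = x^{2}z.
f_2 = y^{2}z + xz + y, LT = y^{2}z.

S(f_1,f_2): lcm = x^{2}y^{2}z. S = x^{3}z + x^{2}y + xy^{2} + y^{3}.
  leading term x^{3}z: subtract (x)·f_1 from x^{3}z + x^{2}y + xy^{2} + y^{3} → x^{2}y + xy^{2} + y^{3} + x^{2} + xy
  leading term x^{2}y: no divisor's leading term divides it; move x^{2}y to the remainder.
  leading term xy^{2}: no divisor's leading term divides it; move xy^{2} to the remainder.
  leading term y^{3}: no divisor's leading term divides it; move y^{3} to the remainder.
  leading term x^{2}: no divisor's leading term divides it; move x^{2} to the remainder.
  leading term xy: no divisor's leading term divides it; move xy to the remainder.
  remainder x^{2}y + xy^{2} + y^{3} + x^{2} + xy ≠ 0; add g_3 = x^{2}y + xy^{2} + y^{3} + x^{2} + xy to the basis.

The other S-polynomials (S(f_1,g_3), S(f_2,g_3)) all reduce to 0 modulo the current basis, so we have a Gröbner basis.
Inter-reduce: drop elements whose leading term is divisible by another's, tail-reduce, and make monic.
Reduced Gröbner basis: {x^{2}y + xy^{2} + y^{3} + x^{2} + xy, x^{2}z + x + y, y^{2}z + xz + y}.

Buchberger on the second generating set:
h_1 = x^{2}z + x + y, LT = x^{2}z.
h_2 = x^{2}z + y^{2}z + xz + x, LT = x^{2}z.

S(h_1,h_2): lcm = x^{2}z. S = y^{2}z + xz + y.
  leading term y^{2}z: no divisor's leading term divides it; move y^{2}z to the remainder.
  leading term xz: no divisor's leading term divides it; move xz to the remainder.
  leading term y: no divisor's leading term divides it; move y to the remainder.
  remainder y^{2}z + xz + y ≠ 0; add k_3 = y^{2}z + xz + y to the basis.

S(h_1,k_3): lcm = x^{2}y^{2}z. S = x^{3}z + x^{2}y + xy^{2} + y^{3}.
  leading term x^{3}z: subtract (x)·h_1 from x^{3}z + x^{2}y + xy^{2} + y^{3} → x^{2}y + xy^{2} + y^{3} + x^{2} + xy
  leading term x^{2}y: no divisor's leading term divides it; move x^{2}y to the remainder.
  leading term xy^{2}: no divisor's leading term divides it; move xy^{2} to the remainder.
  leading term y^{3}: no divisor's leading term divides it; move y^{3} to the remainder.
  leading term x^{2}: no divisor's leading term divides it; move x^{2} to the remainder.
  leading term xy: no divisor's leading term divides it; move xy to the remainder.
  remainder x^{2}y + xy^{2} + y^{3} + x^{2} + xy ≠ 0; add k_4 = x^{2}y + xy^{2} + y^{3} + x^{2} + xy to the basis.

The other S-polynomials (S(h_2,k_3), S(h_1,k_4), S(h_2,k_4), S(k_3,k_4)) all reduce to 0 modulo the current basis, so we have a Gröbner basis.
Inter-reduce: drop elements whose leading term is divisible by another's, tail-reduce, and make monic.
Reduced Gröbner basis: {x^{2}y + xy^{2} + y^{3} + x^{2} + xy, x^{2}z + x + y, y^{2}z + xz + y}.

Same reduced basis, so the two generating sets span the same ideal.
The choice of monomial ordering does not affect the verdict — as long as both bases are computed under the same ordering, their equality decides ideal equality.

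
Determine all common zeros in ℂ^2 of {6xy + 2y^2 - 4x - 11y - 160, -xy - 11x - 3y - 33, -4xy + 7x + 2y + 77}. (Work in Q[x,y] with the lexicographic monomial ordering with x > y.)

{(-3, -4)}

Compute a lex Gröbner basis by Buchberger's algorithm.
f_1 = 6xy - 4x + 2y^2 - 11y - 160, LT = xy.
f_2 = -xy - 11x - 3y - 33, LT = xy.
f_3 = -4xy + 7x + 2y + 77, LT = xy.

S(f_1,f_2): lcm = xy. S = -35/3x + 1/3y^2 - 29/6y - 179/3.
  leading term x: no divisor's leading term divides it; move -35/3x to the remainder.
  leading term y^2: no divisor's leading term divides it; move 1/3y^2 to the remainder.
  leading term y: no divisor's leading term divides it; move -29/6y to the remainder.
  leading term 1: no divisor's leading term divides it; move -179/3 to the remainder.
  remainder -35/3x + 1/3y^2 - 29/6y - 179/3 ≠ 0; add h_4 = -35/3x + 1/3y^2 - 29/6y - 179/3 to the basis.

S(f_1,f_3): lcm = xy. S = 13/12x + 1/3y^2 - 4/3y - 89/12.
  leading term x: subtract (-13/140)·h_4 from 13/12x + 1/3y^2 - 4/3y - 89/12 → 51/140y^2 - 499/280y - 907/70
  leading term y^2: no divisor's leading term divides it; move 51/140y^2 to the remainder.
  leading term y: no divisor's leading term divides it; move -499/280y to the remainder.
  leading term 1: no divisor's leading term divides it; move -907/70 to the remainder.
  remainder 51/140y^2 - 499/280y - 907/70 ≠ 0; add h_5 = 51/140y^2 - 499/280y - 907/70 to the basis.

S(f_1,h_4): lcm = xy. S = -2/3x + 1/35y^3 - 17/210y^2 - 1459/210y - 80/3.
  leading term x: subtract (2/35)·h_4 from -2/3x + 1/35y^3 - 17/210y^2 - 1459/210y - 80/3 → 1/35y^3 - 1/10y^2 - 467/70y - 814/35
  leading term y^3: subtract (4/51y)·h_5 from 1/35y^3 - 1/10y^2 - 467/70y - 814/35 → 71/1785y^2 - 20189/3570y - 814/35
  leading term y^2: subtract (284/2601)·h_5 from 71/1785y^2 - 20189/3570y - 814/35 → -14203/2601y - 56812/2601
  leading term y: no divisor's leading term divides it; move -14203/2601y to the remainder.
  leading term 1: no divisor's leading term divides it; move -56812/2601 to the remainder.
  remainder -14203/2601y - 56812/2601 ≠ 0; add h_6 = -14203/2601y - 56812/2601 to the basis.

The other S-polynomials (S(f_2,f_3), S(f_2,h_4), S(f_3,h_4), S(f_1,h_5), S(f_2,h_5), S(f_3,h_5), S(h_4,h_5), S(f_1,h_6), S(f_2,h_6), S(f_3,h_6), S(h_4,h_6), S(h_5,h_6)) all reduce to 0 modulo the current basis, so we have a Gröbner basis.
Inter-reduce: drop elements whose leading term is divisible by another's, tail-reduce, and make monic.
Reduced Gröbner basis: {x + 3, y + 4}.

A lex Gröbner basis eliminates variables successively. Here y + 4 depends only on y, with roots {-4}; lifting each root through the earlier basis elements recovers the full solutions.
  y = -4: the earlier basis element becomes x + 3 = 0, giving x = -3 — point (-3, -4).
Check: every point annihilates each of the original generators.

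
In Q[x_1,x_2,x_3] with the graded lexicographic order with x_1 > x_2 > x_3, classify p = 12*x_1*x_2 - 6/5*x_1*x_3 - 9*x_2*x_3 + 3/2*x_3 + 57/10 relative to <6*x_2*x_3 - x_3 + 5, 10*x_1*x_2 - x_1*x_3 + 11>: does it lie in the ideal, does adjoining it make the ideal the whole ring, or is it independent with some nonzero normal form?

First compute the reduced Gröbner basis of I by Buchberger's algorithm.
f_1 = 6*x_2*x_3 - x_3 + 5, LT = x_2*x_3.
f_2 = 10*x_1*x_2 - x_1*x_3 + 11, LT = x_1*x_2.

S(f_1,f_2): lcm = x_1*x_2*x_3. S = 1/10*x_1*x_3**2 - 1/6*x_1*x_3 + 5/6*x_1 - 11/10*x_3.
  reduce S modulo (f_1, f_2):
  remainder 1/10*x_1*x_3**2 - 1/6*x_1*x_3 + 5/6*x_1 - 11/10*x_3 ≠ 0; add h_3 = 1/10*x_1*x_3**2 - 1/6*x_1*x_3 + 5/6*x_1 - 11/10*x_3 to the basis.

The other S-polynomials (S(f_1,h_3), S(f_2,h_3)) all reduce to 0 modulo the current basis, so we have a Gröbner basis.
Inter-reduce: drop elements whose leading term is divisible by another's, tail-reduce, and make monic.
Reduced Gröbner basis: {x_1*x_3**2 - 5/3*x_1*x_3 + 25/3*x_1 - 11*x_3, x_1*x_2 - 1/10*x_1*x_3 + 11/10, x_2*x_3 - 1/6*x_3 + 5/6}.
Label its elements g_1 = x_1*x_3**2 - 5/3*x_1*x_3 + 25/3*x_1 - 11*x_3, g_2 = x_1*x_2 - 1/10*x_1*x_3 + 11/10, g_3 = x_2*x_3 - 1/6*x_3 + 5/6.

Reduce p = 12*x_1*x_2 - 6/5*x_1*x_3 - 9*x_2*x_3 + 3/2*x_3 + 57/10 modulo G:
  leading term x_1*x_2: subtract (12)·g_2 from 12*x_1*x_2 - 6/5*x_1*x_3 - 9*x_2*x_3 + 3/2*x_3 + 57/10 → -9*x_2*x_3 + 3/2*x_3 - 15/2
  leading term x_2*x_3: subtract (-9)·g_3 from -9*x_2*x_3 + 3/2*x_3 - 15/2 → 0
  normal form = 0.
Since the normal form is 0, p ∈ I.

12*x_1*x_2 - 6/5*x_1*x_3 - 9*x_2*x_3 + 3/2*x_3 + 57/10 lies in I (it reduces to 0).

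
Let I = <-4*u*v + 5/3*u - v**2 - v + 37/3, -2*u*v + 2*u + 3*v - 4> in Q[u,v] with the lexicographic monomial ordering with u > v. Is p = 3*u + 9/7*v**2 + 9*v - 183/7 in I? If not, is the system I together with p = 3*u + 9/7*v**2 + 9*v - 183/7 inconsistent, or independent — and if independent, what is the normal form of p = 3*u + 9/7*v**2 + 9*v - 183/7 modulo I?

3*u + 9/7*v**2 + 9*v - 183/7 lies in I (it reduces to 0).

First compute the reduced Gröbner basis of I by Buchberger's algorithm.
f_1 = -4*u*v + 5/3*u - v**2 - v + 37/3, LT = u*v.
f_2 = -2*u*v + 2*u + 3*v - 4, LT = u*v.

S(f_1,f_2): lcm = u*v. S = 7/12*u + 1/4*v**2 + 7/4*v - 61/12.
  reduce S modulo (f_1, f_2):
  remainder 7/12*u + 1/4*v**2 + 7/4*v - 61/12 ≠ 0; add h_3 = 7/12*u + 1/4*v**2 + 7/4*v - 61/12 to the basis.

S(f_1,h_3): lcm = u*v. S = -5/12*u - 3/7*v**3 - 11/4*v**2 + 251/28*v - 37/12.
  reduce S modulo (f_1, f_2, h_3):
  remainder -3/7*v**3 - 18/7*v**2 + 143/14*v - 47/7 ≠ 0; add h_4 = -3/7*v**3 - 18/7*v**2 + 143/14*v - 47/7 to the basis.

The other S-polynomials (S(f_2,h_3), S(f_1,h_4), S(f_2,h_4), S(h_3,h_4)) all reduce to 0 modulo the current basis, so we have a Gröbner basis.
Inter-reduce: drop elements whose leading term is divisible by another's, tail-reduce, and make monic.
Reduced Gröbner basis: {u + 3/7*v**2 + 3*v - 61/7, v**3 + 6*v**2 - 143/6*v + 47/3}.
Label its elements g_1 = u + 3/7*v**2 + 3*v - 61/7, g_2 = v**3 + 6*v**2 - 143/6*v + 47/3.

Reduce p = 3*u + 9/7*v**2 + 9*v - 183/7 modulo G:
  leading term u: subtract (3)·g_1 from 3*u + 9/7*v**2 + 9*v - 183/7 → 0
  normal form = 0.
Since the normal form is 0, p ∈ I.

Ideal membership is decidable via reduction modulo a Gröbner basis.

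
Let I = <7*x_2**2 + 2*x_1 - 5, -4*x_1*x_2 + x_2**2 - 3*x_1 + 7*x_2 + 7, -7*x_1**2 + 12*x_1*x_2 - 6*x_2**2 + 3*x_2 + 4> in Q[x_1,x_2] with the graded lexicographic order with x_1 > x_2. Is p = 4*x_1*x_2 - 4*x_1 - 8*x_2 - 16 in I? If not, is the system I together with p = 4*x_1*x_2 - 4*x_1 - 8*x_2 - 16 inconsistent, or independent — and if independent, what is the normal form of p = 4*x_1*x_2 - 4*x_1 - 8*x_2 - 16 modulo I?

First compute the reduced Gröbner basis of I by Buchberger's algorithm.
f_1 = 7*x_2**2 + 2*x_1 - 5, LT = x_2**2.
f_2 = -4*x_1*x_2 + x_2**2 - 3*x_1 + 7*x_2 + 7, LT = x_1*x_2.
f_3 = -7*x_1**2 + 12*x_1*x_2 - 6*x_2**2 + 3*x_2 + 4, LT = x_1**2.

S(f_1,f_2): lcm = x_1*x_2**2. S = 1/4*x_2**3 + 2/7*x_1**2 - 3/4*x_1*x_2 + 7/4*x_2**2 - 5/7*x_1 + 7/4*x_2.
  leading term x_2**3: subtract (1/28*x_2)·f_1 from 1/4*x_2**3 + 2/7*x_1**2 - 3/4*x_1*x_2 + 7/4*x_2**2 - 5/7*x_1 + 7/4*x_2 → 2/7*x_1**2 - 23/28*x_1*x_2 + 7/4*x_2**2 - 5/7*x_1 + 27/14*x_2
  leading term x_1**2: subtract (-2/49)·f_3 from 2/7*x_1**2 - 23/28*x_1*x_2 + 7/4*x_2**2 - 5/7*x_1 + 27/14*x_2 → -65/196*x_1*x_2 + 295/196*x_2**2 - 5/7*x_1 + 201/98*x_2 + 8/49
  leading term x_1*x_2: subtract (65/784)·f_2 from -65/196*x_1*x_2 + 295/196*x_2**2 - 5/7*x_1 + 201/98*x_2 + 8/49 → 1115/784*x_2**2 - 365/784*x_1 + 1153/784*x_2 - 327/784
  leading term x_2**2: subtract (1115/5488)·f_1 from 1115/784*x_2**2 - 365/784*x_1 + 1153/784*x_2 - 327/784 → -4785/5488*x_1 + 1153/784*x_2 + 1643/2744
  leading term x_1: no divisor's leading term divides it; move -4785/5488*x_1 to the remainder.
  leading term x_2: no divisor's leading term divides it; move 1153/784*x_2 to the remainder.
  leading term 1: no divisor's leading term divides it; move 1643/2744 to the remainder.
  remainder -4785/5488*x_1 + 1153/784*x_2 + 1643/2744 ≠ 0; add h_4 = -4785/5488*x_1 + 1153/784*x_2 + 1643/2744 to the basis.

S(f_2,f_3): lcm = x_1**2*x_2. S = 41/28*x_1*x_2**2 - 6/7*x_2**3 + 3/4*x_1**2 - 7/4*x_1*x_2 + 3/7*x_2**2 - 7/4*x_1 + 4/7*x_2.
  leading term x_1*x_2**2: subtract (41/196*x_1)·f_1 from 41/28*x_1*x_2**2 - 6/7*x_2**3 + 3/4*x_1**2 - 7/4*x_1*x_2 + 3/7*x_2**2 - 7/4*x_1 + 4/7*x_2 → -6/7*x_2**3 + 65/196*x_1**2 - 7/4*x_1*x_2 + 3/7*x_2**2 - 69/98*x_1 + 4/7*x_2
  leading term x_2**3: subtract (-6/49*x_2)·f_1 from -6/7*x_2**3 + 65/196*x_1**2 - 7/4*x_1*x_2 + 3/7*x_2**2 - 69/98*x_1 + 4/7*x_2 → 65/196*x_1**2 - 295/196*x_1*x_2 + 3/7*x_2**2 - 69/98*x_1 - 2/49*x_2
  leading term x_1**2: subtract (-65/1372)·f_3 from 65/196*x_1**2 - 295/196*x_1*x_2 + 3/7*x_2**2 - 69/98*x_1 - 2/49*x_2 → -1285/1372*x_1*x_2 + 99/686*x_2**2 - 69/98*x_1 + 139/1372*x_2 + 65/343
  leading term x_1*x_2: subtract (1285/5488)·f_2 from -1285/1372*x_1*x_2 + 99/686*x_2**2 - 69/98*x_1 + 139/1372*x_2 + 65/343 → -493/5488*x_2**2 - 9/5488*x_1 - 8439/5488*x_2 - 7955/5488
  leading term x_2**2: subtract (-493/38416)·f_1 from -493/5488*x_2**2 - 9/5488*x_1 - 8439/5488*x_2 - 7955/5488 → 923/38416*x_1 - 8439/5488*x_2 - 29075/19208
  leading term x_1: subtract (-923/33495)·h_4 from 923/38416*x_1 - 8439/5488*x_2 - 29075/19208 → -1404157/937860*x_2 - 1404157/937860
  leading term x_2: no divisor's leading term divides it; move -1404157/937860*x_2 to the remainder.
  leading term 1: no divisor's leading term divides it; move -1404157/937860 to the remainder.
  remainder -1404157/937860*x_2 - 1404157/937860 ≠ 0; add h_5 = -1404157/937860*x_2 - 1404157/937860 to the basis.

The other S-polynomials (S(f_1,f_3), S(f_1,h_4), S(f_2,h_4), S(f_3,h_4), S(f_1,h_5), S(f_2,h_5), S(f_3,h_5), S(h_4,h_5)) all reduce to 0 modulo the current basis, so we have a Gröbner basis.
Inter-reduce: drop elements whose leading term is divisible by another's, tail-reduce, and make monic.
Reduced Gröbner basis: {x_1 + 1, x_2 + 1}.
Label its elements g_1 = x_1 + 1, g_2 = x_2 + 1.

Reduce p = 4*x_1*x_2 - 4*x_1 - 8*x_2 - 16 modulo G:
  leading term x_1*x_2: subtract (4*x_2)·g_1 from 4*x_1*x_2 - 4*x_1 - 8*x_2 - 16 → -4*x_1 - 12*x_2 - 16
  leading term x_1: subtract (-4)·g_1 from -4*x_1 - 12*x_2 - 16 → -12*x_2 - 12
  leading term x_2: subtract (-12)·g_2 from -12*x_2 - 12 → 0
  normal form = 0.
Since the normal form is 0, p ∈ I.

Ideal membership is decidable via reduction modulo a Gröbner basis.

4*x_1*x_2 - 4*x_1 - 8*x_2 - 16 lies in I (it reduces to 0).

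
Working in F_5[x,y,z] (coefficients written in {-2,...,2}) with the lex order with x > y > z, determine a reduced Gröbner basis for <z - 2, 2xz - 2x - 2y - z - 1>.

f_1 = z - 2, LT = z.
f_2 = 2xz - 2x - 2y - z - 1, LT = xz.

S(f_1,f_2): lcm = xz. S = -x + y - 2z - 2.
  leading term x: no divisor's leading term divides it; move -x to the remainder.
  leading term y: no divisor's leading term divides it; move y to the remainder.
  leading term z: subtract (-2)·f_1 from -2z - 2 → -1
  leading term 1: no divisor's leading term divides it; move -1 to the remainder.
  remainder -x + y - 1 ≠ 0; add g_3 = -x + y - 1 to the basis.

The other S-polynomials (S(f_1,g_3), S(f_2,g_3)) all reduce to 0 modulo the current basis, so we have a Gröbner basis.
Inter-reduce: drop elements whose leading term is divisible by another's, tail-reduce, and make monic.

G = {x - y + 1, z - 2}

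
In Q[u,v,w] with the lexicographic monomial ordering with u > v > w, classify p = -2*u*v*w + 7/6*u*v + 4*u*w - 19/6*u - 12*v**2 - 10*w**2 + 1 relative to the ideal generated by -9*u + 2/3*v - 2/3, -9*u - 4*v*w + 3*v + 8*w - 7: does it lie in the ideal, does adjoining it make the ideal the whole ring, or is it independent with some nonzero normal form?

First compute the reduced Gröbner basis of I by Buchberger's algorithm.
f_1 = -9*u + 2/3*v - 2/3, LT = u.
f_2 = -9*u - 4*v*w + 3*v + 8*w - 7, LT = u.

S(f_1,f_2): lcm = u. S = -4/9*v*w + 7/27*v + 8/9*w - 19/27.
  reduce S modulo (f_1, f_2):
  remainder -4/9*v*w + 7/27*v + 8/9*w - 19/27 ≠ 0; add h_3 = -4/9*v*w + 7/27*v + 8/9*w - 19/27 to the basis.

The other S-polynomials (S(f_1,h_3), S(f_2,h_3)) all reduce to 0 modulo the current basis, so we have a Gröbner basis.
Inter-reduce: drop elements whose leading term is divisible by another's, tail-reduce, and make monic.
Reduced Gröbner basis: {u - 2/27*v + 2/27, v*w - 7/12*v - 2*w + 19/12}.
Label its elements g_1 = u - 2/27*v + 2/27, g_2 = v*w - 7/12*v - 2*w + 19/12.

Reduce p = -2*u*v*w + 7/6*u*v + 4*u*w - 19/6*u - 12*v**2 - 10*w**2 + 1 modulo G:
  leading term u*v*w: subtract (-2*v*w)·g_1 from -2*u*v*w + 7/6*u*v + 4*u*w - 19/6*u - 12*v**2 - 10*w**2 + 1 → 7/6*u*v + 4*u*w - 19/6*u - 4/27*v**2*w - 12*v**2 + 4/27*v*w - 10*w**2 + 1
  leading term u*v: subtract (7/6*v)·g_1 from 7/6*u*v + 4*u*w - 19/6*u - 4/27*v**2*w - 12*v**2 + 4/27*v*w - 10*w**2 + 1 → 4*u*w - 19/6*u - 4/27*v**2*w - 965/81*v**2 + 4/27*v*w - 7/81*v - 10*w**2 + 1
  leading term u*w: subtract (4*w)·g_1 from 4*u*w - 19/6*u - 4/27*v**2*w - 965/81*v**2 + 4/27*v*w - 7/81*v - 10*w**2 + 1 → -19/6*u - 4/27*v**2*w - 965/81*v**2 + 4/9*v*w - 7/81*v - 10*w**2 - 8/27*w + 1
  leading term u: subtract (-19/6)·g_1 from -19/6*u - 4/27*v**2*w - 965/81*v**2 + 4/9*v*w - 7/81*v - 10*w**2 - 8/27*w + 1 → -4/27*v**2*w - 965/81*v**2 + 4/9*v*w - 26/81*v - 10*w**2 - 8/27*w + 100/81
  leading term v**2*w: subtract (-4/27*v)·g_2 from -4/27*v**2*w - 965/81*v**2 + 4/9*v*w - 26/81*v - 10*w**2 - 8/27*w + 100/81 → -12*v**2 + 4/27*v*w - 7/81*v - 10*w**2 - 8/27*w + 100/81
  leading term v**2: no divisor's leading term divides it; move -12*v**2 to the remainder.
  leading term v*w: subtract (4/27)·g_2 from 4/27*v*w - 7/81*v - 10*w**2 - 8/27*w + 100/81 → -10*w**2 + 1
  leading term w**2: no divisor's leading term divides it; move -10*w**2 to the remainder.
  leading term 1: no divisor's leading term divides it; move 1 to the remainder.
  normal form = -12*v**2 - 10*w**2 + 1.
The normal form is nonzero, so p ∉ I. Since p minus its normal form lies in I, I + (p) = I + (r) where r = -12*v**2 - 10*w**2 + 1; decide whether this ideal is the whole ring.
Run Buchberger on G together with r (pairs among the g_i already reduce to 0 since G is a Gröbner basis):
g_1 = u - 2/27*v + 2/27, LT = u.
g_2 = v*w - 7/12*v - 2*w + 19/12, LT = v*w.
r = -12*v**2 - 10*w**2 + 1, LT = v**2.

S(g_2,r): lcm = v**2*w. S = -7/12*v**2 - 2*v*w + 19/12*v - 5/6*w**3 + 1/12*w.
  reduce S modulo (g_1, g_2, r):
  remainder 5/12*v - 5/6*w**3 + 35/72*w**2 - 47/12*w + 449/144 ≠ 0; add m_4 = 5/12*v - 5/6*w**3 + 35/72*w**2 - 47/12*w + 449/144 to the basis.

S(g_2,m_4): lcm = v*w. S = -7/12*v + 2*w**4 - 7/6*w**3 + 47/5*w**2 - 569/60*w + 19/12.
  reduce S modulo (g_1, g_2, r, m_4):
  remainder 2*w**4 - 7/3*w**3 + 3629/360*w**2 - 449/30*w + 4283/720 ≠ 0; add m_5 = 2*w**4 - 7/3*w**3 + 3629/360*w**2 - 449/30*w + 4283/720 to the basis.

The other S-polynomials (S(g_1,g_2), S(g_1,r), S(g_1,m_4), S(r,m_4), S(g_1,m_5), S(g_2,m_5), S(r,m_5), S(m_4,m_5)) all reduce to 0 modulo the current basis, so we have a Gröbner basis.
Inter-reduce: drop elements whose leading term is divisible by another's, tail-reduce, and make monic.
Reduced Gröbner basis: {u - 4/27*w**3 + 7/81*w**2 - 94/135*w + 509/810, v - 2*w**3 + 7/6*w**2 - 47/5*w + 449/60, w**4 - 7/6*w**3 + 3629/720*w**2 - 449/60*w + 4283/1440}.
The reduced Gröbner basis of I + (p) is {u - 4/27*w**3 + 7/81*w**2 - 94/135*w + 509/810, v - 2*w**3 + 7/6*w**2 - 47/5*w + 449/60, w**4 - 7/6*w**3 + 3629/720*w**2 - 449/60*w + 4283/1440} ≠ {1}, a proper ideal, so the enlarged system stays consistent: p is independent of I, with normal form -12*v**2 - 10*w**2 + 1.

Ideal membership is decidable via reduction modulo a Gröbner basis.

-2*u*v*w + 7/6*u*v + 4*u*w - 19/6*u - 12*v**2 - 10*w**2 + 1 is independent of I; its normal form modulo I is -12*v**2 - 10*w**2 + 1.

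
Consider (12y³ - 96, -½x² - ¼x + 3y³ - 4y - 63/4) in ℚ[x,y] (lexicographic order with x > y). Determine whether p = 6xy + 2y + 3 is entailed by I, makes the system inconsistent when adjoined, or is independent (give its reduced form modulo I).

Adjoining 6xy + 2y + 3 makes the ideal the whole ring: the system is inconsistent.

First compute the reduced Gröbner basis of I by Buchberger's algorithm.
f_1 = 12y³ - 96, LT = y³.
f_2 = -½x² - ¼x + 3y³ - 4y - 63/4, LT = x².

S(f_1,f_2): leading monomials are coprime, so the S-polynomial reduces to 0 (Buchberger's first criterion).
Every S-polynomial of the final basis reduces to 0, so we have a Gröbner basis.
Inter-reduce: drop elements whose leading term is divisible by another's, tail-reduce, and make monic.
Reduced Gröbner basis: {x² + ½x + 8y - 33/2, y³ - 8}.
Label its elements g_1 = x² + ½x + 8y - 33/2, g_2 = y³ - 8.

Reduce p = 6xy + 2y + 3 modulo G:
  leading term xy: no divisor's leading term divides it; move 6xy to the remainder.
  leading term y: no divisor's leading term divides it; move 2y to the remainder.
  leading term 1: no divisor's leading term divides it; move 3 to the remainder.
  normal form = 6xy + 2y + 3.
The normal form is nonzero, so p ∉ I. Since p minus its normal form lies in I, I + (p) = I + (r) where r = 6xy + 2y + 3; decide whether this ideal is the whole ring.
Run Buchberger on G together with r (pairs among the g_i already reduce to 0 since G is a Gröbner basis):
g_1 = x² + ½x + 8y - 33/2, LT = x².
g_2 = y³ - 8, LT = y³.
r = 6xy + 2y + 3, LT = xy.

S(g_1,g_2): leading monomials are coprime, so the S-polynomial reduces to 0 (Buchberger's first criterion).
S(g_1,r): lcm = x²y. S = ⅙xy - ½x + 8y² - 33/2y.
  leading term xy: subtract (1/36)·r from ⅙xy - ½x + 8y² - 33/2y → -½x + 8y² - 149/9y - 1/12
  leading term x: no divisor's leading term divides it; move -½x to the remainder.
  leading term y²: no divisor's leading term divides it; move 8y² to the remainder.
  leading term y: no divisor's leading term divides it; move -149/9y to the remainder.
  leading term 1: no divisor's leading term divides it; move -1/12 to the remainder.
  remainder -½x + 8y² - 149/9y - 1/12 ≠ 0; add m_4 = -½x + 8y² - 149/9y - 1/12 to the basis.

S(g_2,r): lcm = xy³. S = -8x - ⅓y³ - ½y².
  leading term x: subtract (16)·m_4 from -8x - ⅓y³ - ½y² → -⅓y³ - 257/2y² + 2384/9y + 4/3
  leading term y³: subtract (-⅓)·g_2 from -⅓y³ - 257/2y² + 2384/9y + 4/3 → -257/2y² + 2384/9y - 4/3
  leading term y²: no divisor's leading term divides it; move -257/2y² to the remainder.
  leading term y: no divisor's leading term divides it; move 2384/9y to the remainder.
  leading term 1: no divisor's leading term divides it; move -4/3 to the remainder.
  remainder -257/2y² + 2384/9y - 4/3 ≠ 0; add m_5 = -257/2y² + 2384/9y - 4/3 to the basis.

S(g_1,m_4): lcm = x². S = 16xy² - 298/9xy + ⅓x + 8y - 33/2.
  leading term xy²: subtract (8/3y)·r from 16xy² - 298/9xy + ⅓x + 8y - 33/2 → -298/9xy + ⅓x - 16/3y² - 33/2
  leading term xy: subtract (-149/27)·r from -298/9xy + ⅓x - 16/3y² - 33/2 → ⅓x - 16/3y² + 298/27y + 1/18
  leading term x: subtract (-⅔)·m_4 from ⅓x - 16/3y² + 298/27y + 1/18 → 0
  remainder 0.

S(g_2,m_4): leading monomials are coprime, so the S-polynomial reduces to 0 (Buchberger's first criterion).
S(r,m_4): lcm = xy. S = 16y³ - 298/9y² + ⅙y + ½.
  leading term y³: subtract (16)·g_2 from 16y³ - 298/9y² + ⅙y + ½ → -298/9y² + ⅙y + 257/2
  leading term y²: subtract (596/2313)·m_5 from -298/9y² + ⅙y + 257/2 → -2834789/41634y + 1788091/13878
  leading term y: no divisor's leading term divides it; move -2834789/41634y to the remainder.
  leading term 1: no divisor's leading term divides it; move 1788091/13878 to the remainder.
  remainder -2834789/41634y + 1788091/13878 ≠ 0; add m_6 = -2834789/41634y + 1788091/13878 to the basis.

S(g_1,m_5): leading monomials are coprime, so the S-polynomial reduces to 0 (Buchberger's first criterion).
S(g_2,m_5): lcm = y³. S = 4768/2313y² - 8/771y - 8.
  leading term y²: subtract (-9536/594441)·m_5 from 4768/2313y² - 8/771y - 8 → 22678312/5349969y - 14304728/1783323
  leading term y: subtract (-16/257)·m_6 from 22678312/5349969y - 14304728/1783323 → 0
  remainder 0.

S(r,m_5): lcm = xy². S = 4768/2313xy - 8/771x + ⅓y² + ½y.
  leading term xy: subtract (2384/6939)·r from 4768/2313xy - 8/771x + ⅓y² + ½y → -8/771x + ⅓y² - 2597/13878y - 2384/2313
  leading term x: subtract (16/771)·m_4 from -8/771x + ⅓y² - 2597/13878y - 2384/2313 → 43/257y² + 2171/13878y - 2380/2313
  leading term y²: subtract (-86/66049)·m_5 from 43/257y² + 2171/13878y - 2380/2313 → 1788091/3566646y - 612692/594441
  leading term y: subtract (-5364273/728540773)·m_6 from 1788091/3566646y - 612692/594441 → -1075625135/13113733914
  leading term 1: no divisor's leading term divides it; move -1075625135/13113733914 to the remainder.
  remainder -1075625135/13113733914 ≠ 0; add m_7 = -1075625135/13113733914 to the basis.

S(m_4,m_5): leading monomials are coprime, so the S-polynomial reduces to 0 (Buchberger's first criterion).
S(g_1,m_6): leading monomials are coprime, so the S-polynomial reduces to 0 (Buchberger's first criterion).
S(g_2,m_6): lcm = y³. S = 5364273/2834789y² - 8.
  leading term y²: subtract (-10728546/728540773)·m_5 from 5364273/2834789y² - 8 → 8525617888/2185622319y - 5842630912/728540773
  leading term y: subtract (-460383365952/8036028674521)·m_6 from 8525617888/2185622319y - 5842630912/728540773 → -5128580643680/8036028674521
  leading term 1: subtract (22056768/2834789)·m_7 from -5128580643680/8036028674521 → 0
  remainder 0.

S(r,m_6): lcm = xy. S = 5364273/2834789x + ⅓y + ½.
  leading term x: subtract (-10728546/2834789)·m_4 from 5364273/2834789x + ⅓y + ½ → 85828368/2834789y² - 530016329/8504367y + 523349/2834789
  leading term y²: subtract (-171656736/728540773)·m_5 from 85828368/2834789y² - 530016329/8504367y + 523349/2834789 → 65229885/728540773y - 94374955/728540773
  leading term y: subtract (-10567241370/8036028674521)·m_6 from 65229885/728540773y - 94374955/728540773 → 320536290230/8036028674521
  leading term 1: subtract (-1378548/2834789)·m_7 from 320536290230/8036028674521 → 0
  remainder 0.

S(m_4,m_6): leading monomials are coprime, so the S-polynomial reduces to 0 (Buchberger's first criterion).
S(m_5,m_6): lcm = y². S = -1108710503/6556866957y + 8/771.
  leading term y: subtract (19956789054/8036028674521)·m_6 from -1108710503/6556866957y + 8/771 → -2487920937255/8036028674521
  leading term 1: subtract (10699938/2834789)·m_7 from -2487920937255/8036028674521 → 0
  remainder 0.

S(g_1,m_7): leading monomials are coprime, so the S-polynomial reduces to 0 (Buchberger's first criterion).
S(g_2,m_7): leading monomials are coprime, so the S-polynomial reduces to 0 (Buchberger's first criterion).
S(r,m_7): leading monomials are coprime, so the S-polynomial reduces to 0 (Buchberger's first criterion).
S(m_4,m_7): leading monomials are coprime, so the S-polynomial reduces to 0 (Buchberger's first criterion).
S(m_5,m_7): leading monomials are coprime, so the S-polynomial reduces to 0 (Buchberger's first criterion).
S(m_6,m_7): leading monomials are coprime, so the S-polynomial reduces to 0 (Buchberger's first criterion).
Every S-polynomial of the final basis reduces to 0, so we have a Gröbner basis.
Inter-reduce: drop elements whose leading term is divisible by another's, tail-reduce, and make monic.
Reduced Gröbner basis: {1}.
The reduced Gröbner basis of I + (p) is {1}: the ideal is the whole ring, so the enlarged system has no common solution — adjoining p is inconsistent.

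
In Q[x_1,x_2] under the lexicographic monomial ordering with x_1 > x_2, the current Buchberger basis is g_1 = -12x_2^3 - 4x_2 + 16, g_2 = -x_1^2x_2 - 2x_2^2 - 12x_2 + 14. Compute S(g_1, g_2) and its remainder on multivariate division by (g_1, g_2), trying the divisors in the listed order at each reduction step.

lcm(LM(g_1), LM(g_2)) = x_1^2x_2^3.
S = (lcm/LT(g_1))·g_1 − (lcm/LT(g_2))·g_2 = 1/3x_1^2x_2 - 4/3x_1^2 - 2x_2^4 - 12x_2^3 + 14x_2^2.
Reduce S modulo (g_1, g_2) in that order:
  leading term x_1^2x_2: subtract (-1/3)·g_2 from 1/3x_1^2x_2 - 4/3x_1^2 - 2x_2^4 - 12x_2^3 + 14x_2^2 → -4/3x_1^2 - 2x_2^4 - 12x_2^3 + 40/3x_2^2 - 4x_2 + 14/3
  leading term x_1^2: no divisor's leading term divides it; move -4/3x_1^2 to the remainder.
  leading term x_2^4: subtract (1/6x_2)·g_1 from -2x_2^4 - 12x_2^3 + 40/3x_2^2 - 4x_2 + 14/3 → -12x_2^3 + 14x_2^2 - 20/3x_2 + 14/3
  leading term x_2^3: subtract (1)·g_1 from -12x_2^3 + 14x_2^2 - 20/3x_2 + 14/3 → 14x_2^2 - 8/3x_2 - 34/3
  leading term x_2^2: no divisor's leading term divides it; move 14x_2^2 to the remainder.
  leading term x_2: no divisor's leading term divides it; move -8/3x_2 to the remainder.
  leading term 1: no divisor's leading term divides it; move -34/3 to the remainder.
The remainder -4/3x_1^2 + 14x_2^2 - 8/3x_2 - 34/3 is nonzero, so it would be added as the next basis element.
An S-polynomial is built so that the two leading terms cancel; whether anything survives reduction is exactly the Gröbner-basis criterion.

S(g_1, g_2) = 1/3x_1^2x_2 - 4/3x_1^2 - 2x_2^4 - 12x_2^3 + 14x_2^2; remainder on division = -4/3x_1^2 + 14x_2^2 - 8/3x_2 - 34/3.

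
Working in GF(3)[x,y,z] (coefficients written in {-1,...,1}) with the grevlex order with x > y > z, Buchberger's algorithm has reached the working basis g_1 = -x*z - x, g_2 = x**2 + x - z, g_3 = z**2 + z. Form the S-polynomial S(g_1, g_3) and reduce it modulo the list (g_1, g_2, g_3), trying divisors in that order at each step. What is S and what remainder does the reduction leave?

lcm(LM(g_1), LM(g_3)) = x*z**2.
S = (lcm/LT(g_1))·g_1 − (lcm/LT(g_3))·g_3 = 0.
Reduce S modulo (g_1, g_2, g_3) in that order:
The remainder is 0, so this S-polynomial contributes no new basis element.

S(g_1, g_3) = 0; remainder on division = 0.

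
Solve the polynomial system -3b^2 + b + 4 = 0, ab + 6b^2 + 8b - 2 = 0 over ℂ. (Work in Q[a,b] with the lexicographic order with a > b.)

{(-4, -1), (-29/2, 4/3)}

Compute a lex Gröbner basis by Buchberger's algorithm.
f_1 = -3b^2 + b + 4, LT = b^2.
f_2 = ab + 6b^2 + 8b - 2, LT = ab.

S(f_1,f_2): lcm = ab^2. S = -1/3ab - 4/3a - 6b^3 - 8b^2 + 2b.
  leading term ab: subtract (-1/3)·f_2 from -1/3ab - 4/3a - 6b^3 - 8b^2 + 2b → -4/3a - 6b^3 - 6b^2 + 14/3b - 2/3
  leading term a: no divisor's leading term divides it; move -4/3a to the remainder.
  leading term b^3: subtract (2b)·f_1 from -6b^3 - 6b^2 + 14/3b - 2/3 → -8b^2 - 10/3b - 2/3
  leading term b^2: subtract (8/3)·f_1 from -8b^2 - 10/3b - 2/3 → -6b - 34/3
  leading term b: no divisor's leading term divides it; move -6b to the remainder.
  leading term 1: no divisor's leading term divides it; move -34/3 to the remainder.
  remainder -4/3a - 6b - 34/3 ≠ 0; add h_3 = -4/3a - 6b - 34/3 to the basis.

The other S-polynomials (S(f_1,h_3), S(f_2,h_3)) all reduce to 0 modulo the current basis, so we have a Gröbner basis.
Inter-reduce: drop elements whose leading term is divisible by another's, tail-reduce, and make monic.
Reduced Gröbner basis: {a + 9/2b + 17/2, b^2 - 1/3b - 4/3}.

Since the basis is lex-ordered, b^2 - 1/3b - 4/3 is univariate in b. Its roots are {-1, 4/3}. Back-substituting each root into the other basis elements fixes the other coordinates.
  b = -1: the earlier basis element becomes a + 4 = 0, giving a = -4 — point (-4, -1).
  b = 4/3: the earlier basis element becomes a + 29/2 = 0, giving a = -29/2 — point (-29/2, 4/3).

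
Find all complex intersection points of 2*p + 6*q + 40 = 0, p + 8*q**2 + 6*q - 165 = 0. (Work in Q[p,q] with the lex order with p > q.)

Compute a lex Gröbner basis by Buchberger's algorithm.
f_1 = 2*p + 6*q + 40, LT = p.
f_2 = p + 8*q**2 + 6*q - 165, LT = p.

S(f_1,f_2): lcm = p. S = -8*q**2 - 3*q + 185.
  leading term q**2: no divisor's leading term divides it; move -8*q**2 to the remainder.
  leading term q: no divisor's leading term divides it; move -3*q to the remainder.
  leading term 1: no divisor's leading term divides it; move 185 to the remainder.
  remainder -8*q**2 - 3*q + 185 ≠ 0; add h_3 = -8*q**2 - 3*q + 185 to the basis.

S(f_1,h_3): leading monomials are coprime, so the S-polynomial reduces to 0 (Buchberger's first criterion).
S(f_2,h_3): leading monomials are coprime, so the S-polynomial reduces to 0 (Buchberger's first criterion).
Every S-polynomial of the final basis reduces to 0, so we have a Gröbner basis.
Inter-reduce: drop elements whose leading term is divisible by another's, tail-reduce, and make monic.
Reduced Gröbner basis: {p + 3*q + 20, q**2 + 3/8*q - 185/8}.

From the last basis element, q**2 + 3/8*q - 185/8 = 0, so q takes values in {-5, 37/8}. Each choice, substituted upward through the basis, yields the corresponding point(s) of the solution set.
  q = -5: the earlier basis element becomes p + 5 = 0, giving p = -5 — point (-5, -5).
  q = 37/8: the earlier basis element becomes p + 271/8 = 0, giving p = -271/8 — point (-271/8, 37/8).
Check: every point annihilates each of the original generators.

{(-5, -5), (-271/8, 37/8)}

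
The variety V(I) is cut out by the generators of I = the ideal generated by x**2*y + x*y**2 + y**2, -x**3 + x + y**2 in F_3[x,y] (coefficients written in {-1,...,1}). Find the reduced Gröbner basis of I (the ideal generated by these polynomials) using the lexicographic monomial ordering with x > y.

G = {x**3 - x - y**2, x**2*y + x*y**2 + y**2, x*y**3 - x*y**2 - x*y, y**4 - y**3 - y**2}

Buchberger's algorithm terminates because the ascending chain of leading-term ideals stabilizes.

f_1 = x**2*y + x*y**2 + y**2, LT = x**2*y.
f_2 = -x**3 + x + y**2, LT = x**3.

S(f_1,f_2): lcm = x**3*y. S = x**2*y**2 + x*y**2 + x*y + y**3.
  leading term x**2*y**2: subtract (y)·f_1 from x**2*y**2 + x*y**2 + x*y + y**3 → -x*y**3 + x*y**2 + x*y
  leading term x*y**3: no divisor's leading term divides it; move -x*y**3 to the remainder.
  leading term x*y**2: no divisor's leading term divides it; move x*y**2 to the remainder.
  leading term x*y: no divisor's leading term divides it; move x*y to the remainder.
  remainder -x*y**3 + x*y**2 + x*y ≠ 0; add g_3 = -x*y**3 + x*y**2 + x*y to the basis.

S(f_1,g_3): lcm = x**2*y**3. S = x**2*y**2 + x**2*y + x*y**4 + y**4.
  leading term x**2*y**2: subtract (y)·f_1 from x**2*y**2 + x**2*y + x*y**4 + y**4 → x**2*y + x*y**4 - x*y**3 + y**4 - y**3
  leading term x**2*y: subtract (1)·f_1 from x**2*y + x*y**4 - x*y**3 + y**4 - y**3 → x*y**4 - x*y**3 - x*y**2 + y**4 - y**3 - y**2
  leading term x*y**4: subtract (-y)·g_3 from x*y**4 - x*y**3 - x*y**2 + y**4 - y**3 - y**2 → y**4 - y**3 - y**2
  leading term y**4: no divisor's leading term divides it; move y**4 to the remainder.
  leading term y**3: no divisor's leading term divides it; move -y**3 to the remainder.
  leading term y**2: no divisor's leading term divides it; move -y**2 to the remainder.
  remainder y**4 - y**3 - y**2 ≠ 0; add g_4 = y**4 - y**3 - y**2 to the basis.

S(f_2,g_3): lcm = x**3*y**3. S = x**3*y**2 + x**3*y - x*y**3 - y**5.
  leading term x**3*y**2: subtract (x*y)·f_1 from x**3*y**2 + x**3*y - x*y**3 - y**5 → x**3*y - x**2*y**3 + x*y**3 - y**5
  leading term x**3*y: subtract (x)·f_1 from x**3*y - x**2*y**3 + x*y**3 - y**5 → -x**2*y**3 - x**2*y**2 + x*y**3 - x*y**2 - y**5
  leading term x**2*y**3: subtract (-y**2)·f_1 from -x**2*y**3 - x**2*y**2 + x*y**3 - x*y**2 - y**5 → -x**2*y**2 + x*y**4 + x*y**3 - x*y**2 - y**5 + y**4
  leading term x**2*y**2: subtract (-y)·f_1 from -x**2*y**2 + x*y**4 + x*y**3 - x*y**2 - y**5 + y**4 → x*y**4 - x*y**3 - x*y**2 - y**5 + y**4 + y**3
  leading term x*y**4: subtract (-y)·g_3 from x*y**4 - x*y**3 - x*y**2 - y**5 + y**4 + y**3 → -y**5 + y**4 + y**3
  leading term y**5: subtract (-y)·g_4 from -y**5 + y**4 + y**3 → 0
  remainder 0.

S(f_1,g_4): lcm = x**2*y**4. S = x**2*y**3 + x**2*y**2 + x*y**5 + y**5.
  leading term x**2*y**3: subtract (y**2)·f_1 from x**2*y**3 + x**2*y**2 + x*y**5 + y**5 → x**2*y**2 + x*y**5 - x*y**4 + y**5 - y**4
  leading term x**2*y**2: subtract (y)·f_1 from x**2*y**2 + x*y**5 - x*y**4 + y**5 - y**4 → x*y**5 - x*y**4 - x*y**3 + y**5 - y**4 - y**3
  leading term x*y**5: subtract (-y**2)·g_3 from x*y**5 - x*y**4 - x*y**3 + y**5 - y**4 - y**3 → y**5 - y**4 - y**3
  leading term y**5: subtract (y)·g_4 from y**5 - y**4 - y**3 → 0
  remainder 0.

S(f_2,g_4): leading monomials are coprime, so the S-polynomial reduces to 0 (Buchberger's first criterion).
S(g_3,g_4): lcm = x*y**4. S = 0.
  remainder 0.

Every S-polynomial of the final basis reduces to 0, so we have a Gröbner basis.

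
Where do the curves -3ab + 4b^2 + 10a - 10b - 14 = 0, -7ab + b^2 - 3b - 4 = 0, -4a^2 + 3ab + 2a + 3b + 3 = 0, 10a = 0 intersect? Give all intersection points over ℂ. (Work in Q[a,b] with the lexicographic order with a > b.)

{(0, -1)}

Compute a lex Gröbner basis by Buchberger's algorithm.
f_1 = -3ab + 10a + 4b^2 - 10b - 14, LT = ab.
f_2 = -7ab + b^2 - 3b - 4, LT = ab.
f_3 = -4a^2 + 3ab + 2a + 3b + 3, LT = a^2.
f_4 = 10a, LT = a.

S(f_1,f_2): lcm = ab. S = -10/3a - 25/21b^2 + 61/21b + 86/21.
  leading term a: subtract (-1/3)·f_4 from -10/3a - 25/21b^2 + 61/21b + 86/21 → -25/21b^2 + 61/21b + 86/21
  leading term b^2: no divisor's leading term divides it; move -25/21b^2 to the remainder.
  leading term b: no divisor's leading term divides it; move 61/21b to the remainder.
  leading term 1: no divisor's leading term divides it; move 86/21 to the remainder.
  remainder -25/21b^2 + 61/21b + 86/21 ≠ 0; add h_5 = -25/21b^2 + 61/21b + 86/21 to the basis.

S(f_1,f_3): lcm = a^2b. S = -10/3a^2 - 7/12ab^2 + 23/6ab + 14/3a + 3/4b^2 + 3/4b.
  leading term a^2: subtract (5/6)·f_3 from -10/3a^2 - 7/12ab^2 + 23/6ab + 14/3a + 3/4b^2 + 3/4b → -7/12ab^2 + 4/3ab + 3a + 3/4b^2 - 7/4b - 5/2
  leading term ab^2: subtract (7/36b)·f_1 from -7/12ab^2 + 4/3ab + 3a + 3/4b^2 - 7/4b - 5/2 → -11/18ab + 3a - 7/9b^3 + 97/36b^2 + 35/36b - 5/2
  leading term ab: subtract (11/54)·f_1 from -11/18ab + 3a - 7/9b^3 + 97/36b^2 + 35/36b - 5/2 → 26/27a - 7/9b^3 + 203/108b^2 + 325/108b + 19/54
  leading term a: subtract (13/135)·f_4 from 26/27a - 7/9b^3 + 203/108b^2 + 325/108b + 19/54 → -7/9b^3 + 203/108b^2 + 325/108b + 19/54
  leading term b^3: subtract (49/75b)·h_5 from -7/9b^3 + 203/108b^2 + 325/108b + 19/54 → -49/2700b^2 + 901/2700b + 19/54
  leading term b^2: subtract (343/22500)·h_5 from -49/2700b^2 + 901/2700b + 19/54 → 1628/5625b + 1628/5625
  leading term b: no divisor's leading term divides it; move 1628/5625b to the remainder.
  leading term 1: no divisor's leading term divides it; move 1628/5625 to the remainder.
  remainder 1628/5625b + 1628/5625 ≠ 0; add h_6 = 1628/5625b + 1628/5625 to the basis.

The other S-polynomials (S(f_1,f_4), S(f_2,f_3), S(f_2,f_4), S(f_3,f_4), S(f_1,h_5), S(f_2,h_5), S(f_3,h_5), S(f_4,h_5), S(f_1,h_6), S(f_2,h_6), S(f_3,h_6), S(f_4,h_6), S(h_5,h_6)) all reduce to 0 modulo the current basis, so we have a Gröbner basis.
Inter-reduce: drop elements whose leading term is divisible by another's, tail-reduce, and make monic.
Reduced Gröbner basis: {a, b + 1}.

Elimination: the polynomial b + 1 lies in the elimination ideal for b, so b ∈ {-1}. For each such b, the remaining basis elements (now univariate) give the rest of the solution.
  b = -1: the earlier basis element becomes a = 0, giving a = 0 — point (0, -1).
Each listed point satisfies every original equation (direct substitution).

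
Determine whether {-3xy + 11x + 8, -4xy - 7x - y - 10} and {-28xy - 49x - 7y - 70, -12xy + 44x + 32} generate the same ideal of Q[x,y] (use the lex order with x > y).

Equality of ideals is decidable: compute both reduced Gröbner bases (unique for the ordering) and check whether they agree.
Buchberger on the first generating set:
f_1 = -3xy + 11x + 8, LT = xy.
f_2 = -4xy - 7x - y - 10, LT = xy.

S(f_1,f_2): lcm = xy. S = -\tfrac{65}{12}x - \tfrac{1}{4}y - \tfrac{31}{6}.
  leading term x: no divisor's leading term divides it; move -\tfrac{65}{12}x to the remainder.
  leading term y: no divisor's leading term divides it; move -\tfrac{1}{4}y to the remainder.
  leading term 1: no divisor's leading term divides it; move -\tfrac{31}{6} to the remainder.
  remainder -\tfrac{65}{12}x - \tfrac{1}{4}y - \tfrac{31}{6} ≠ 0; add g_3 = -\tfrac{65}{12}x - \tfrac{1}{4}y - \tfrac{31}{6} to the basis.

S(f_1,g_3): lcm = xy. S = -\tfrac{11}{3}x - \tfrac{3}{65}y^{2} - \tfrac{62}{65}y - \tfrac{8}{3}.
  leading term x: subtract (\tfrac{44}{65})·g_3 from -\tfrac{11}{3}x - \tfrac{3}{65}y^{2} - \tfrac{62}{65}y - \tfrac{8}{3} → -\tfrac{3}{65}y^{2} - \tfrac{51}{65}y + \tfrac{54}{65}
  leading term y^{2}: no divisor's leading term divides it; move -\tfrac{3}{65}y^{2} to the remainder.
  leading term y: no divisor's leading term divides it; move -\tfrac{51}{65}y to the remainder.
  leading term 1: no divisor's leading term divides it; move \tfrac{54}{65} to the remainder.
  remainder -\tfrac{3}{65}y^{2} - \tfrac{51}{65}y + \tfrac{54}{65} ≠ 0; add g_4 = -\tfrac{3}{65}y^{2} - \tfrac{51}{65}y + \tfrac{54}{65} to the basis.

The other S-polynomials (S(f_2,g_3), S(f_1,g_4), S(f_2,g_4), S(g_3,g_4)) all reduce to 0 modulo the current basis, so we have a Gröbner basis.
Inter-reduce: drop elements whose leading term is divisible by another's, tail-reduce, and make monic.
Reduced Gröbner basis: {x + \tfrac{3}{65}y + \tfrac{62}{65}, y^{2} + 17y - 18}.

Buchberger on the second generating set:
h_1 = -28xy - 49x - 7y - 70, LT = xy.
h_2 = -12xy + 44x + 32, LT = xy.

S(h_1,h_2): lcm = xy. S = \tfrac{65}{12}x + \tfrac{1}{4}y + \tfrac{31}{6}.
  leading term x: no divisor's leading term divides it; move \tfrac{65}{12}x to the remainder.
  leading term y: no divisor's leading term divides it; move \tfrac{1}{4}y to the remainder.
  leading term 1: no divisor's leading term divides it; move \tfrac{31}{6} to the remainder.
  remainder \tfrac{65}{12}x + \tfrac{1}{4}y + \tfrac{31}{6} ≠ 0; add k_3 = \tfrac{65}{12}x + \tfrac{1}{4}y + \tfrac{31}{6} to the basis.

S(h_1,k_3): lcm = xy. S = \tfrac{7}{4}x - \tfrac{3}{65}y^{2} - \tfrac{183}{260}y + \tfrac{5}{2}.
  leading term x: subtract (\tfrac{21}{65})·k_3 from \tfrac{7}{4}x - \tfrac{3}{65}y^{2} - \tfrac{183}{260}y + \tfrac{5}{2} → -\tfrac{3}{65}y^{2} - \tfrac{51}{65}y + \tfrac{54}{65}
  leading term y^{2}: no divisor's leading term divides it; move -\tfrac{3}{65}y^{2} to the remainder.
  leading term y: no divisor's leading term divides it; move -\tfrac{51}{65}y to the remainder.
  leading term 1: no divisor's leading term divides it; move \tfrac{54}{65} to the remainder.
  remainder -\tfrac{3}{65}y^{2} - \tfrac{51}{65}y + \tfrac{54}{65} ≠ 0; add k_4 = -\tfrac{3}{65}y^{2} - \tfrac{51}{65}y + \tfrac{54}{65} to the basis.

The other S-polynomials (S(h_2,k_3), S(h_1,k_4), S(h_2,k_4), S(k_3,k_4)) all reduce to 0 modulo the current basis, so we have a Gröbner basis.
Inter-reduce: drop elements whose leading term is divisible by another's, tail-reduce, and make monic.
Reduced Gröbner basis: {x + \tfrac{3}{65}y + \tfrac{62}{65}, y^{2} + 17y - 18}.

These coincide, so the ideals are equal.

Yes, the ideals are equal.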